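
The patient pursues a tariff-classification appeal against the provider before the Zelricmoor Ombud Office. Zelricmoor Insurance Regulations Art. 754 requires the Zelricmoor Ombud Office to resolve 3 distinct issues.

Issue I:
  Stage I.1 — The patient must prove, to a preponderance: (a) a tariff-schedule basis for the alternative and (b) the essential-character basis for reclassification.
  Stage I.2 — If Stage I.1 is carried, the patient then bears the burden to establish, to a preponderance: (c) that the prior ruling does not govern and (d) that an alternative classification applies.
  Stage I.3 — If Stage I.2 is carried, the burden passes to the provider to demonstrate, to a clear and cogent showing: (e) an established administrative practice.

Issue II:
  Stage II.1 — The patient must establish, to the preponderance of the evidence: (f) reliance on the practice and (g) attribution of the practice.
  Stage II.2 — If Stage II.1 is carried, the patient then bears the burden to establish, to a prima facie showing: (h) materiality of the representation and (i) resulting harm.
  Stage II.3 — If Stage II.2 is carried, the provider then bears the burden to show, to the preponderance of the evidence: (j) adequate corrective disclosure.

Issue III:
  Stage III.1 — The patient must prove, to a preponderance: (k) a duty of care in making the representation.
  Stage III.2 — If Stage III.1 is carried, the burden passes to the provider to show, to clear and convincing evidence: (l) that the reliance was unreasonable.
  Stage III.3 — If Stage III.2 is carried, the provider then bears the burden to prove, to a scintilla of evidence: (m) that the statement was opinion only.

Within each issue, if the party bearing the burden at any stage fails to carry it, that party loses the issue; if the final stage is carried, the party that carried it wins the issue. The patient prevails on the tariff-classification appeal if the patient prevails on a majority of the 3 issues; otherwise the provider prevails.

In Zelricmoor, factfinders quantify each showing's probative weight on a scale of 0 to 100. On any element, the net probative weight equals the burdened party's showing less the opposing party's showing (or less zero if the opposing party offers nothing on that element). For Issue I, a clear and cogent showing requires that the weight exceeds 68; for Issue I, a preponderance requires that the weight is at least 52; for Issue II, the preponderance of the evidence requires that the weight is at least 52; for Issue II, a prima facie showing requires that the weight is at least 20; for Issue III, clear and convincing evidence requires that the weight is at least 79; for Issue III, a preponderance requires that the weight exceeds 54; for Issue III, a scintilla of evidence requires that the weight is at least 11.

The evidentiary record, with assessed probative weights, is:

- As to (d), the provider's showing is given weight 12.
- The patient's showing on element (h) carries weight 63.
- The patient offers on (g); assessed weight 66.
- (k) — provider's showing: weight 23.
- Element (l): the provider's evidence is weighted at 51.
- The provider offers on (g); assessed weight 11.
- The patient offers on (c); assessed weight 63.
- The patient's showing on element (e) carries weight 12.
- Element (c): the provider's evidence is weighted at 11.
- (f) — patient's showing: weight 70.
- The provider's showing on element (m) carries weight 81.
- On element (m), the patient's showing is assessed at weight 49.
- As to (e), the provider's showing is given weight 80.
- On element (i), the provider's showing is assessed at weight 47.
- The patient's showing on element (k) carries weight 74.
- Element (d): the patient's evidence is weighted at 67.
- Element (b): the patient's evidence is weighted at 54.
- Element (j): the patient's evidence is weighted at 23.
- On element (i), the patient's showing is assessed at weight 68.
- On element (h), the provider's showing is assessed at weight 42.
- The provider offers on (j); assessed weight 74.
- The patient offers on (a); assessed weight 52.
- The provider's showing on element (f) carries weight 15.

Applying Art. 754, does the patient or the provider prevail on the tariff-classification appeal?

patient

— Issue I —
Stage I.1 — burden on patient; standard: a preponderance (weight is at least 52).
    (a): 52 ≥ 52 [met]
    (b): 54 ≥ 52 [met]
  Stage I.1 is satisfied; the patient continues to bear the burden.
Stage I.2 — burden on patient; standard: a preponderance (weight is at least 52).
    (c): 63 − 11 = 52 ≥ 52 [met]
    (d): 67 − 12 = 55 ≥ 52 [met]
  Stage I.2 is satisfied; the onus moves to the provider.
Stage I.3 — burden on provider; standard: a clear and cogent showing (weight exceeds 68).
    (e): 80 − 12 = 68 ≤ 68 [not met]
  The provider does not carry Stage I.3.
The patient prevails on this issue.
— Issue II —
At Stage II.1 the patient must meet the preponderance of the evidence (weight is at least 52): on (f) the weight is 70 less the opposing 15 gives net 55, which does reach 52, so (f) meets the standard; on (g) the weight is 66 less the opposing 11 gives net 55, ≥ 52, so (g) meets the standard.
  All elements met. The patient retains the burden for Stage II.2.
At Stage II.2 the patient must meet a prima facie showing (weight is at least 20): on (h) the weight is 63 less the opposing 42 gives net 21, ≥ 20, so (h) meets the standard; on (i) the weight is 68 less the opposing 47 gives net 21, ≥ 20, so (i) meets the standard.
  The patient carries Stage II.2; the provider now bears the burden.
At Stage II.3 the provider must meet the preponderance of the evidence (weight is at least 52): on (j) the weight is 74 less the opposing 23 gives net 51, < 52, so (j) does not meet the standard.
  The provider does not carry Stage II.3.
The patient prevails on this issue.
— Issue III —
Stage III.1 — burden on patient; standard: a preponderance (weight exceeds 54).
    (k): 74 − 23 = 51 ≤ 54 [not met]
  The patient does not carry Stage III.1.
The provider prevails on this issue.
Per-issue: Issue I → patient; Issue II → patient; Issue III → provider. The patient must prevail on a majority of issues; overall, the patient prevails.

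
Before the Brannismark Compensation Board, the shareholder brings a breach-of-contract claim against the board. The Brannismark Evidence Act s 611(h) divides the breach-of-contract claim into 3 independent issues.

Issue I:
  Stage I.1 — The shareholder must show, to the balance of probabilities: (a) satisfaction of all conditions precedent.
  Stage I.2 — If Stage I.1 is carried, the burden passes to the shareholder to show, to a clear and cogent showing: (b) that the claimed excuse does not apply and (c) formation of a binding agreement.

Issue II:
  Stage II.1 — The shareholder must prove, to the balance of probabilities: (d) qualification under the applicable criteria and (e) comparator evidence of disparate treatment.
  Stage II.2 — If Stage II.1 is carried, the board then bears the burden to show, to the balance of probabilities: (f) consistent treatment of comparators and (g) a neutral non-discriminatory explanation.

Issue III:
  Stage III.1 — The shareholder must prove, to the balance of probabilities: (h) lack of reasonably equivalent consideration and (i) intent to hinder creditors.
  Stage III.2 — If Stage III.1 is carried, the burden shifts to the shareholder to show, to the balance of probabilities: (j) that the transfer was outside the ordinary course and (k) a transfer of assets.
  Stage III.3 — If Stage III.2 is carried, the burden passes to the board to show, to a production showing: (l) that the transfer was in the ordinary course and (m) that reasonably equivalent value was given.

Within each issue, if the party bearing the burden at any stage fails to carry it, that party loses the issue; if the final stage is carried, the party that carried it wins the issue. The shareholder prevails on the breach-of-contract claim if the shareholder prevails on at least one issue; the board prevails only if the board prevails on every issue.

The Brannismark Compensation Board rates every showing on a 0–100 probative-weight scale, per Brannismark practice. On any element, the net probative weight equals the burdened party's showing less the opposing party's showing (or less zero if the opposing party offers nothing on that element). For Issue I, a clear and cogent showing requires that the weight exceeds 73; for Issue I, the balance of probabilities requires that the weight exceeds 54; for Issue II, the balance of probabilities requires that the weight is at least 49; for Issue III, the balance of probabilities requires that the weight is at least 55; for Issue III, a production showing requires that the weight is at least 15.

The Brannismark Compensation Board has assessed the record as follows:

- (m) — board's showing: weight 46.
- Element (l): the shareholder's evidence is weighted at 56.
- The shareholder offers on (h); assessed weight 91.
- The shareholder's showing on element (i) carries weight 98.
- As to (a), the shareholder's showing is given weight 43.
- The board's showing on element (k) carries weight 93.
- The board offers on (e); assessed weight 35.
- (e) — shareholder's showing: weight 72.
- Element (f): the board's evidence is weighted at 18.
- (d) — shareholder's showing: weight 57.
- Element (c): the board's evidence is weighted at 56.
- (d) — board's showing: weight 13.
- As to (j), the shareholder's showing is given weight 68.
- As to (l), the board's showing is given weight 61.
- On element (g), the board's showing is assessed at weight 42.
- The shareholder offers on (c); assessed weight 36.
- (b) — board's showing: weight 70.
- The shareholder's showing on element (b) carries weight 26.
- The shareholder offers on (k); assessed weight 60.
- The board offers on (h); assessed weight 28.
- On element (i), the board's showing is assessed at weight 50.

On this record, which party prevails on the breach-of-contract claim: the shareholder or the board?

board

— Issue I —
Stage I.1 — burden on shareholder; standard: the balance of probabilities (weight exceeds 54).
    (a): 43 ≤ 54 [not met]
  The shareholder does not carry Stage I.1.
So the board prevails on this issue.
— Issue II —
Stage II.1 (shareholder, the balance of probabilities, weight is at least 49): (d) net 57−13=44 < 49 — fails; (e) net 72−35=37 < 49 — fails.
  The shareholder does not carry Stage II.1.
The analysis ends at Stage II.1; the board prevails on this issue.
— Issue III —
Stage III.1 — burden on shareholder; standard: the balance of probabilities (weight is at least 55).
    (h): 91 − 28 = 63 ≥ 55 [met]
    (i): 98 − 50 = 48 < 55 [not met]
  The shareholder does not carry Stage III.1.
So the board prevails on this issue.
Per-issue: Issue I → board; Issue II → board; Issue III → board. The shareholder must prevail on at least one issue; overall, the board prevails.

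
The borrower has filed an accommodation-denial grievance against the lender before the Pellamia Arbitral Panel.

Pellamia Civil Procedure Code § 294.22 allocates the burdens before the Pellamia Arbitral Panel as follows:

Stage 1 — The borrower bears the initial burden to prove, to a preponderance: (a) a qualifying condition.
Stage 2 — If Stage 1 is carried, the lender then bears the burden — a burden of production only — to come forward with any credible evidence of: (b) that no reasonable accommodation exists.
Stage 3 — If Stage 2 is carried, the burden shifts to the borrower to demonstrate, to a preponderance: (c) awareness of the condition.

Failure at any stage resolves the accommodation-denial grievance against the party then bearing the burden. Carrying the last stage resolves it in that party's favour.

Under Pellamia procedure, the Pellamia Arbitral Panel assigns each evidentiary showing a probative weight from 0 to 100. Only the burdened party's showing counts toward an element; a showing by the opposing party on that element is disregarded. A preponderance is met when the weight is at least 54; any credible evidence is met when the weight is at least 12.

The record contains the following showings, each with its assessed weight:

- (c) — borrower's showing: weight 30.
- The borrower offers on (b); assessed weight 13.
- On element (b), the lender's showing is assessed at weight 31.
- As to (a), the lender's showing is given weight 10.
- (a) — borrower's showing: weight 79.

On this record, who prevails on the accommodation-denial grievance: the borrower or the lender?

lender

At Stage 1 the borrower must meet a preponderance (weight is at least 54): on (a) the weight is 79 (the lender's 10 is given no effect), ≥ 54, so (a) meets the standard.
  All elements met. The burden passes to the lender.
At Stage 2 the lender must meet any credible evidence (weight is at least 12): on (b) the weight is 31 (the borrower's 13 is given no effect), ≥ 12, so (b) meets the standard.
  Stage 2 carried; the burden shifts to the borrower.
At Stage 3 the borrower must meet a preponderance (weight is at least 54): on (c) the weight is 30, which does not reach 54, so (c) does not meet the standard.
  Not every element is met, so the borrower fails to carry Stage 3.
The analysis ends at Stage 3; the lender prevails.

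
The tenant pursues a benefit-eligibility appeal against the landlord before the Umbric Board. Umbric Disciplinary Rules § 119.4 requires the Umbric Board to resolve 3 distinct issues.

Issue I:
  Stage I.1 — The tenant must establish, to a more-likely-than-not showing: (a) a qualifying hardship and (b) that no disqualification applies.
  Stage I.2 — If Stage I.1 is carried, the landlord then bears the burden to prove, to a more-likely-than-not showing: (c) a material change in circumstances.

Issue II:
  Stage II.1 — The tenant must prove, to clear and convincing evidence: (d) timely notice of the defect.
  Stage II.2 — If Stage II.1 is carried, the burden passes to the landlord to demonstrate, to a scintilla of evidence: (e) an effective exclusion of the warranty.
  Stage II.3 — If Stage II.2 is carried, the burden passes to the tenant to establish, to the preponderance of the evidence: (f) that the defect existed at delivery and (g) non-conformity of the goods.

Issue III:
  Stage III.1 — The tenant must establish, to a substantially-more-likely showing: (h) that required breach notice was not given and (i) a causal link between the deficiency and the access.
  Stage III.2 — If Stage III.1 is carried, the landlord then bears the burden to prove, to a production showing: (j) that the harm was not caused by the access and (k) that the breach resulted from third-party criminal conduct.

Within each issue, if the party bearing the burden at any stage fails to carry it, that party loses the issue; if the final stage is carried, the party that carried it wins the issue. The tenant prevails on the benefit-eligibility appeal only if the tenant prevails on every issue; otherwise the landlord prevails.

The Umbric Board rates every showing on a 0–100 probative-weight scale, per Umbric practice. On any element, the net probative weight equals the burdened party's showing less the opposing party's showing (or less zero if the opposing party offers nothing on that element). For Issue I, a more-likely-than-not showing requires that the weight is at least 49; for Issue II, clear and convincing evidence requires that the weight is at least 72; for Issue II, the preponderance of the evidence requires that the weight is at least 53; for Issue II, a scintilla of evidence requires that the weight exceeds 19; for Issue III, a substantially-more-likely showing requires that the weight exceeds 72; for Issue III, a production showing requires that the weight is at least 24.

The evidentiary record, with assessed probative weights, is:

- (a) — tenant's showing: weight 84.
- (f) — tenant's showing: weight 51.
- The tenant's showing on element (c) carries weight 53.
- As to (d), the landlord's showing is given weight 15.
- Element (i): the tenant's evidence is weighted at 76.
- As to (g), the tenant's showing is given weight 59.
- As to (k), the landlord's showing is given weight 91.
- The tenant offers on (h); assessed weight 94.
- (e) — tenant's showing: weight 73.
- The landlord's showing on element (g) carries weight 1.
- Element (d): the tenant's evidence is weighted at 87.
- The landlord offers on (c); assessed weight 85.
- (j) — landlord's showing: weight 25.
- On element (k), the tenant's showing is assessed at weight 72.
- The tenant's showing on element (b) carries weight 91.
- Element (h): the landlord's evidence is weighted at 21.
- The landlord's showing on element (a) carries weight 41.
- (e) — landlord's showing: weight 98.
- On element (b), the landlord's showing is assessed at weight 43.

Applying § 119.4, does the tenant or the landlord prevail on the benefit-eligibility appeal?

— Issue I —
Stage I.1 — burden on tenant; standard: a more-likely-than-not showing (weight is at least 49).
    (a): 84 − 41 = 43 < 49 [not met]
    (b): 91 − 43 = 48 < 49 [not met]
  The tenant does not carry Stage I.1.
The analysis ends at Stage I.1; the landlord prevails on this issue.
— Issue II —
Stage II.1 (tenant, clear and convincing evidence, weight is at least 72): (d) net 87−15=72 ≥ 72 — meets.
  Stage II.1 is satisfied; the onus moves to the landlord.
Stage II.2 (landlord, a scintilla of evidence, weight exceeds 19): (e) net 98−73=25 > 19 — meets.
  All elements met. The burden passes to the tenant.
Stage II.3 (tenant, the preponderance of the evidence, weight is at least 53): (f) 51 < 53 — fails; (g) net 59−1=58 ≥ 53 — meets.
  The tenant does not carry Stage II.3.
The analysis ends at Stage II.3; the landlord prevails on this issue.
— Issue III —
Stage III.1 (tenant, a substantially-more-likely showing, weight exceeds 72): (h) net 94−21=73 > 72 — meets; (i) 76 > 72 — meets.
  All elements met. The burden passes to the landlord.
Stage III.2 (landlord, a production showing, weight is at least 24): (j) 25 ≥ 24 — meets; (k) net 91−72=19 < 24 — fails.
  The landlord does not carry Stage III.2.
The analysis ends at Stage III.2; the tenant prevails on this issue.
Per-issue: Issue I → landlord; Issue II → landlord; Issue III → tenant. The tenant must prevail on every issue; overall, the landlord prevails.

landlord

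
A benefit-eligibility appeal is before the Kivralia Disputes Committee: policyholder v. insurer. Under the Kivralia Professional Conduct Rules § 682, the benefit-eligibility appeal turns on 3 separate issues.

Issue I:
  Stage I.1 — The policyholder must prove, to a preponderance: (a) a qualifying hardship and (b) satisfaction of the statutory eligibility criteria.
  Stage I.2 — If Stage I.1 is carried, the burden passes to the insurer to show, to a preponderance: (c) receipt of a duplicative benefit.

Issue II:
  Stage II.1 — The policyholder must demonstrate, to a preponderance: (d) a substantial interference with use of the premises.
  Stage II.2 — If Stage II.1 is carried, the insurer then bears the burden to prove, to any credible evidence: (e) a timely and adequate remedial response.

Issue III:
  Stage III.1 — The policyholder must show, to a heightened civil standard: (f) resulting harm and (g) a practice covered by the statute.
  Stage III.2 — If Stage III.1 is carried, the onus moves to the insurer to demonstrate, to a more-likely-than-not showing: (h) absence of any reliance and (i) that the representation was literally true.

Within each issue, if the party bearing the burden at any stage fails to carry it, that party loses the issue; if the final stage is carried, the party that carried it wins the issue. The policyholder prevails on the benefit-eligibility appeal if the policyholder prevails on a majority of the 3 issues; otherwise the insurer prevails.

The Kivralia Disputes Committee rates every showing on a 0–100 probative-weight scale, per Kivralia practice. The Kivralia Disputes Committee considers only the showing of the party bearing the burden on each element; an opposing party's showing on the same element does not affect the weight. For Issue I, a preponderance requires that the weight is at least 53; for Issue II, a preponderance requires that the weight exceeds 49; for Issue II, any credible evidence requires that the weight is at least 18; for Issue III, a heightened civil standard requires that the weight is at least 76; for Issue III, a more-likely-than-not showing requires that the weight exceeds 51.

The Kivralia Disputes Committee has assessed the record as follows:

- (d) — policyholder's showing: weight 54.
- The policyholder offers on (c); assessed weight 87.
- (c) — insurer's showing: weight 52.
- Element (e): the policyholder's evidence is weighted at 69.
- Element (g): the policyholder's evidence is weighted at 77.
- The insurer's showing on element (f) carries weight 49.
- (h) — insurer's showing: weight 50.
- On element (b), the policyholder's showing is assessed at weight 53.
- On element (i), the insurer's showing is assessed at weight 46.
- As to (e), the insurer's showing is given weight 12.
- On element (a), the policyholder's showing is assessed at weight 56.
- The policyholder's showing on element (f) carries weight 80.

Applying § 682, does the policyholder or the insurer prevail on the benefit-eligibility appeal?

policyholder

— Issue I —
Stage I.1 (policyholder, a preponderance, weight is at least 53): (a) 56 ≥ 53 — meets; (b) 53 ≥ 53 — meets.
  Stage I.1 is satisfied; the onus moves to the insurer.
Stage I.2 (insurer, a preponderance, weight is at least 53): (c) 52 (policyholder's 87 disregarded) < 53 — fails.
  Stage I.2 not carried; the insurer fails its burden.
The analysis ends at Stage I.2; the policyholder prevails on this issue.
— Issue II —
At Stage II.1 the policyholder must meet a preponderance (weight exceeds 49): on (d) the weight is 54, which does exceed 49, so (d) meets the standard.
  Stage II.1 carried; the burden shifts to the insurer.
At Stage II.2 the insurer must meet any credible evidence (weight is at least 18): on (e) the weight is 12 (the policyholder's 69 is given no effect), < 18, so (e) does not meet the standard.
  Not every element is met, so the insurer fails to carry Stage II.2.
The analysis ends at Stage II.2; the policyholder prevails on this issue.
— Issue III —
Stage III.1 (policyholder, a heightened civil standard, weight is at least 76): (f) 80 (insurer's 49 disregarded) ≥ 76 — meets; (g) 77 ≥ 76 — meets.
  Stage III.1 is satisfied; the onus moves to the insurer.
Stage III.2 (insurer, a more-likely-than-not showing, weight exceeds 51): (h) 50 ≤ 51 — fails; (i) 46 ≤ 51 — fails.
  Stage III.2 not carried; the insurer fails its burden.
The analysis ends at Stage III.2; the policyholder prevails on this issue.
Per-issue: Issue I → policyholder; Issue II → policyholder; Issue III → policyholder. The policyholder must prevail on a majority of issues; overall, the policyholder prevails.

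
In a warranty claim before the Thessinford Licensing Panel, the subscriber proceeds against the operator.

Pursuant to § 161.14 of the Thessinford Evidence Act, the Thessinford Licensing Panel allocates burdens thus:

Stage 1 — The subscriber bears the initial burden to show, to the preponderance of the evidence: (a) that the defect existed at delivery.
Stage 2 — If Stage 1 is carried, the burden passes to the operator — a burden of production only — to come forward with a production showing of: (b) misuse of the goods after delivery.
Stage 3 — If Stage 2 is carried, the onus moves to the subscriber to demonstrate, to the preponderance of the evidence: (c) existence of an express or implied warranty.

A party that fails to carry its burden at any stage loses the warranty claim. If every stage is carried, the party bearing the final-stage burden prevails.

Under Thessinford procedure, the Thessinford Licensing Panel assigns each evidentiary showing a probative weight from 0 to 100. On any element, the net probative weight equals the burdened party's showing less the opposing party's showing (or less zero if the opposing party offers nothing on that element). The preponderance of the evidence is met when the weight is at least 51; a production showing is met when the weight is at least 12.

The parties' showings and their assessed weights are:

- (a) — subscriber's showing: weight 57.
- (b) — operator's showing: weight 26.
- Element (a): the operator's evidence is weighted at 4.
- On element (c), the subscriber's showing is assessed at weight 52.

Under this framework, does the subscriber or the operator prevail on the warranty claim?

At Stage 1 the subscriber must meet the preponderance of the evidence (weight is at least 51): on (a) the weight is 57 less the opposing 4 gives net 53, ≥ 51, so (a) meets the standard.
  Stage 1 is satisfied; the onus moves to the operator.
At Stage 2 the operator must meet a production showing (weight is at least 12): on (b) the weight is 26, ≥ 12, so (b) meets the standard.
  Stage 2 carried; the burden shifts to the subscriber.
At Stage 3 the subscriber must meet the preponderance of the evidence (weight is at least 51): on (c) the weight is 52, ≥ 51, so (c) meets the standard.
  Stage 3 carried; the final stage is satisfied.
All stages carried — the subscriber prevails.

subscriber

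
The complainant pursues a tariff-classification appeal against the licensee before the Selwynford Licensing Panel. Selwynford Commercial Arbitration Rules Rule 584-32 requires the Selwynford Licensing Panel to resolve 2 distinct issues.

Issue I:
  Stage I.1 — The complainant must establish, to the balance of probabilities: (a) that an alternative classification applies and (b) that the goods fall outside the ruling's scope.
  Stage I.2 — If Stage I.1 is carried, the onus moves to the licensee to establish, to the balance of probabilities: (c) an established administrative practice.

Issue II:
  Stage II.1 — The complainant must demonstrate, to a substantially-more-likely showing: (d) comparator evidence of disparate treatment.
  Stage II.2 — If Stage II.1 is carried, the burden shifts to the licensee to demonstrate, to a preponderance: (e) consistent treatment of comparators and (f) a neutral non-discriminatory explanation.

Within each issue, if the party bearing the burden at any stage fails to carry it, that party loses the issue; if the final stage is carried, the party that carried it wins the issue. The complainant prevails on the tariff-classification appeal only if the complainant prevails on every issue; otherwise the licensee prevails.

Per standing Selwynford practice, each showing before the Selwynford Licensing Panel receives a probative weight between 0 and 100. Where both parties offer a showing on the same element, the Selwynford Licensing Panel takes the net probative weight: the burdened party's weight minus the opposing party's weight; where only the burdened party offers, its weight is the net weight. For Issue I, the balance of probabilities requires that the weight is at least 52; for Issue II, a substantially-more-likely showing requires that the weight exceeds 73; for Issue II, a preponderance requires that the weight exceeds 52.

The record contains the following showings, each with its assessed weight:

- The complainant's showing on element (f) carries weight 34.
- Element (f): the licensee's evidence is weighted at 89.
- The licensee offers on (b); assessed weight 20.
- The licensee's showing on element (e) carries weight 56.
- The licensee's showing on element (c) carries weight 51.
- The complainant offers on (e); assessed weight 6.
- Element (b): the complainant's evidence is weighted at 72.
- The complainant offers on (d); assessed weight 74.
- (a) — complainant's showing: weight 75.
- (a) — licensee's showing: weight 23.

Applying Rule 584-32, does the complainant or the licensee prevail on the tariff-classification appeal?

— Issue I —
Stage I.1 (complainant, the balance of probabilities, weight is at least 52): (a) net 75−23=52 ≥ 52 — meets; (b) net 72−20=52 ≥ 52 — meets.
  All elements met. The burden passes to the licensee.
Stage I.2 (licensee, the balance of probabilities, weight is at least 52): (c) 51 < 52 — fails.
  Not every element is met, so the licensee fails to carry Stage I.2.
So the complainant prevails on this issue.
— Issue II —
Stage II.1 (complainant, a substantially-more-likely showing, weight exceeds 73): (d) 74 > 73 — meets.
  Stage II.1 carried; the burden shifts to the licensee.
Stage II.2 (licensee, a preponderance, weight exceeds 52): (e) net 56−6=50 ≤ 52 — fails; (f) net 89−34=55 > 52 — meets.
  The licensee does not carry Stage II.2.
The analysis ends at Stage II.2; the complainant prevails on this issue.
Per-issue: Issue I → complainant; Issue II → complainant. The complainant must prevail on every issue; overall, the complainant prevails.

complainant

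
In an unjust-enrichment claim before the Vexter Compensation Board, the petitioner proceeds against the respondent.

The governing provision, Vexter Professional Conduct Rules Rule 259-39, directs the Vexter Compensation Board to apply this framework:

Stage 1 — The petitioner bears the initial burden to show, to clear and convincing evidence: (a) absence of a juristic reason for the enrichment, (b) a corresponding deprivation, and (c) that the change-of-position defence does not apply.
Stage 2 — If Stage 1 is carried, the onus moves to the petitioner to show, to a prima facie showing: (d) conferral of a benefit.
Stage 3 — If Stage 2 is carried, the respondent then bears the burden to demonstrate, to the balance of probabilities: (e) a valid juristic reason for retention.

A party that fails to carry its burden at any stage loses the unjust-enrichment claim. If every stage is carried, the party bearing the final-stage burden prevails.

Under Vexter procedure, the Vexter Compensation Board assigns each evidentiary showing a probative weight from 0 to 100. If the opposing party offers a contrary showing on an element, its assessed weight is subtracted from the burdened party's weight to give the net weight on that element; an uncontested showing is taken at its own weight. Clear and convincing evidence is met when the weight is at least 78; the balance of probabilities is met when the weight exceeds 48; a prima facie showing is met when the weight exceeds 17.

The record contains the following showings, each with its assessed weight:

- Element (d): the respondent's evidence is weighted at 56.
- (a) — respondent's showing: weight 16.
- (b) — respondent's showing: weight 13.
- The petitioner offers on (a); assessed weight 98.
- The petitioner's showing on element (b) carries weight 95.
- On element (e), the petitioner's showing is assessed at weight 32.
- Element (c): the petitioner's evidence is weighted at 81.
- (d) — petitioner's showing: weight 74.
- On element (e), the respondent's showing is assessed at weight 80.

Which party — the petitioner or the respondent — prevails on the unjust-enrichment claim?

petitioner

Stage 1 (petitioner, clear and convincing evidence, weight is at least 78): (a) net 98−16=82 ≥ 78 — meets; (b) net 95−13=82 ≥ 78 — meets; (c) 81 ≥ 78 — meets.
  Stage 1 is satisfied; the petitioner continues to bear the burden.
Stage 2 (petitioner, a prima facie showing, weight exceeds 17): (d) net 74−56=18 > 17 — meets.
  Stage 2 is satisfied; the onus moves to the respondent.
Stage 3 (respondent, the balance of probabilities, weight exceeds 48): (e) net 80−32=48 ≤ 48 — fails.
  Stage 3 not carried; the respondent fails its burden.
The petitioner prevails.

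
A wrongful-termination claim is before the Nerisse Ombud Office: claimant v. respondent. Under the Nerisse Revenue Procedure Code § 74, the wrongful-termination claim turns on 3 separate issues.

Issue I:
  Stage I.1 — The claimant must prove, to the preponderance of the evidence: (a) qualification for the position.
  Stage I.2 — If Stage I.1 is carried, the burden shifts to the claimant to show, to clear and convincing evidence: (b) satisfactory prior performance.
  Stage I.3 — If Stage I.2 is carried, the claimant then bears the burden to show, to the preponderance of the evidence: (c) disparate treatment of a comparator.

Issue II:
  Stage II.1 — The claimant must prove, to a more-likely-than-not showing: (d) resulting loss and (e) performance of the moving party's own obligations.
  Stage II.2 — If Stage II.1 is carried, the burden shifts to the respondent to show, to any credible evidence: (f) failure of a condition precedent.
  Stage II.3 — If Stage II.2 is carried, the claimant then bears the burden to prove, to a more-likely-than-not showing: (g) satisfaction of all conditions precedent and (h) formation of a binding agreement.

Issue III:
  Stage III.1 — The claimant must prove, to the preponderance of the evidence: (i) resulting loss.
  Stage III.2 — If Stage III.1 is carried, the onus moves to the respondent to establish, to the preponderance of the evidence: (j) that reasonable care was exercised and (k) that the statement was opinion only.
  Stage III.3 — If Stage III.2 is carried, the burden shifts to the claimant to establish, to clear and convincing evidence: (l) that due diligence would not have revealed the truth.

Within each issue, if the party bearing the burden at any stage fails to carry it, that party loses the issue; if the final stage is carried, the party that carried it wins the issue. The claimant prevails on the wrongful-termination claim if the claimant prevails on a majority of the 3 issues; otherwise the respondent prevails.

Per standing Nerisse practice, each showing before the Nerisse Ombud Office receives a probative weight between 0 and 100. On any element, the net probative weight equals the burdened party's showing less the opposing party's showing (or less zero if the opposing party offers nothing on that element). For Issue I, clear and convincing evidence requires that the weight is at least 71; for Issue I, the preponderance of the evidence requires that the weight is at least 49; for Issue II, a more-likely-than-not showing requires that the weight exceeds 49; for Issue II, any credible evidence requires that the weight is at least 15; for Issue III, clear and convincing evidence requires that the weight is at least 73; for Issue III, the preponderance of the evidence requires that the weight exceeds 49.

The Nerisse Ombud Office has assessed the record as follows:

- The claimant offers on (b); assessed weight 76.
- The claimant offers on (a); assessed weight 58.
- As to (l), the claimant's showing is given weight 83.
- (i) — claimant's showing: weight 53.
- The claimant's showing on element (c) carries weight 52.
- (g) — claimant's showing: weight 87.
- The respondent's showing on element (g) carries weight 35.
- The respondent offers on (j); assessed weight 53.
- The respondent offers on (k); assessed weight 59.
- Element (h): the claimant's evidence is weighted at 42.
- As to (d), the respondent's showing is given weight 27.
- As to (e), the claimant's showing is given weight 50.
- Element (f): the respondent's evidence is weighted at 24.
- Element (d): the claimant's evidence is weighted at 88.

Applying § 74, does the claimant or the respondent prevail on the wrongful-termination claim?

— Issue I —
At Stage I.1 the claimant must meet the preponderance of the evidence (weight is at least 49): on (a) the weight is 58, ≥ 49, so (a) meets the standard.
  Stage I.1 is satisfied; the claimant continues to bear the burden.
At Stage I.2 the claimant must meet clear and convincing evidence (weight is at least 71): on (b) the weight is 76, which does reach 71, so (b) meets the standard.
  All elements met. The claimant retains the burden for Stage I.3.
At Stage I.3 the claimant must meet the preponderance of the evidence (weight is at least 49): on (c) the weight is 52, ≥ 49, so (c) meets the standard.
  The claimant carries the last stage.
Every stage carried; the claimant prevails on this issue.
— Issue II —
At Stage II.1 the claimant must meet a more-likely-than-not showing (weight exceeds 49): on (d) the weight is 88 less the opposing 27 gives net 61, > 49, so (d) meets the standard; on (e) the weight is 50, which does exceed 49, so (e) meets the standard.
  The claimant carries Stage II.1; the respondent now bears the burden.
At Stage II.2 the respondent must meet any credible evidence (weight is at least 15): on (f) the weight is 24, which does reach 15, so (f) meets the standard.
  All elements met. The burden passes to the claimant.
At Stage II.3 the claimant must meet a more-likely-than-not showing (weight exceeds 49): on (g) the weight is 87 less the opposing 35 gives net 52, > 49, so (g) meets the standard; on (h) the weight is 42, ≤ 49, so (h) does not meet the standard.
  The claimant does not carry Stage II.3.
The analysis ends at Stage II.3; the respondent prevails on this issue.
— Issue III —
Stage III.1 (claimant, the preponderance of the evidence, weight exceeds 49): (i) 53 > 49 — meets.
  Stage III.1 carried; the burden shifts to the respondent.
Stage III.2 (respondent, the preponderance of the evidence, weight exceeds 49): (j) 53 > 49 — meets; (k) 59 > 49 — meets.
  Stage III.2 is satisfied; the onus moves to the claimant.
Stage III.3 (claimant, clear and convincing evidence, weight is at least 73): (l) 83 ≥ 73 — meets.
  Stage III.3 carried; the final stage is satisfied.
With every stage satisfied, the claimant prevails on this issue.
Per-issue: Issue I → claimant; Issue II → respondent; Issue III → claimant. The claimant must prevail on a majority of issues; overall, the claimant prevails.

claimant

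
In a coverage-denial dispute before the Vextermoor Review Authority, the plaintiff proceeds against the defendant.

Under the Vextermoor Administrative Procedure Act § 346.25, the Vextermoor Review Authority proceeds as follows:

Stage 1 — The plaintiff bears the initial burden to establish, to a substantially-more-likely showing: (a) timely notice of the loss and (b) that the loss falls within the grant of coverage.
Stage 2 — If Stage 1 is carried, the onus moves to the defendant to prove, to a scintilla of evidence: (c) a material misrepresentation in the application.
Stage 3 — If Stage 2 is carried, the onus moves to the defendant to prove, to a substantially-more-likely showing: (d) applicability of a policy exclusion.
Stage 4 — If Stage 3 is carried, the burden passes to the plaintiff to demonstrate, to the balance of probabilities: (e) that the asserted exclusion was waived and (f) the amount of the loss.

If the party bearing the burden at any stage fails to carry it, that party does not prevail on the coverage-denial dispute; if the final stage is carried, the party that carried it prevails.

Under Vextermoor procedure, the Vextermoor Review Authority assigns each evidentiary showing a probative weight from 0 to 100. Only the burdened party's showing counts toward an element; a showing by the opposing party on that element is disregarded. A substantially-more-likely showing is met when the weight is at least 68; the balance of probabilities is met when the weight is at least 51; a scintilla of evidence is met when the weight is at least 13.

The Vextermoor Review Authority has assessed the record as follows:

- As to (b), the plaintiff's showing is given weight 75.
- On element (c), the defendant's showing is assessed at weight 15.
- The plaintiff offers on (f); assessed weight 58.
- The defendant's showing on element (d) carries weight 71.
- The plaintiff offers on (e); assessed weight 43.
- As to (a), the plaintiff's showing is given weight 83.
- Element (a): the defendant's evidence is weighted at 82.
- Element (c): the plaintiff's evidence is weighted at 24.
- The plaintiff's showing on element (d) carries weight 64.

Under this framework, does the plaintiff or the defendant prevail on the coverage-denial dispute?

At Stage 1 the plaintiff must meet a substantially-more-likely showing (weight is at least 68): on (a) the weight is 83 (the defendant's 82 is given no effect), ≥ 68, so (a) meets the standard; on (b) the weight is 75, ≥ 68, so (b) meets the standard.
  All elements met. The burden passes to the defendant.
At Stage 2 the defendant must meet a scintilla of evidence (weight is at least 13): on (c) the weight is 15 (the plaintiff's 24 is given no effect), ≥ 13, so (c) meets the standard.
  All elements met. The defendant retains the burden for Stage 3.
At Stage 3 the defendant must meet a substantially-more-likely showing (weight is at least 68): on (d) the weight is 71 (the plaintiff's 64 is given no effect), ≥ 68, so (d) meets the standard.
  Stage 3 carried; the burden shifts to the plaintiff.
At Stage 4 the plaintiff must meet the balance of probabilities (weight is at least 51): on (e) the weight is 43, < 51, so (e) does not meet the standard; on (f) the weight is 58, which does reach 51, so (f) meets the standard.
  Stage 4 not carried; the plaintiff fails its burden.
The analysis ends at Stage 4; the defendant prevails.

defendant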